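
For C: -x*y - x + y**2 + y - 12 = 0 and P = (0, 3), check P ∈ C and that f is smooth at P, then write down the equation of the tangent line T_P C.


Tangent line at P: -4*x + 7*y - 21 = 0.

Step 1: f(0, 3) = 0, so P lies on C.
Step 2: partial derivatives
  f_x(x, y) = -y - 1, f_y(x, y) = -x + 2*y + 1.
  f_x(P) = -4, f_y(P) = 7 (gradient nonzero, so P is smooth).
Step 3: tangent line at P: -4·(x − 0) + 7·(y − 3) = 0.
Expanding: -4*x + 7*y - 21 = 0.


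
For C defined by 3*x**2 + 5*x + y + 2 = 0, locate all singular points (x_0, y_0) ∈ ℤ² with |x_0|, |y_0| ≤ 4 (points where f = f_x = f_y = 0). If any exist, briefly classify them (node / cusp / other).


No singular points in the scanned grid; C is smooth there.

Compute partial derivatives:
  f_x = 6*x + 5.
  f_y = 1.
f_y = 1 is a nonzero constant, so f_y never vanishes: no point (x, y) can satisfy f = f_x = f_y = 0. In particular no (x, y) ∈ {−4, ..., 4}² is singular; the curve is smooth.


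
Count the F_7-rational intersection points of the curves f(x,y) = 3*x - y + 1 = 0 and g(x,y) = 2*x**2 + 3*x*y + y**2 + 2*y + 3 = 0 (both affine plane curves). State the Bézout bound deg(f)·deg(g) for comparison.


Common zeros: {(3, 3), (5, 2)}; count = 2; Bézout bound = 2.

deg(f) = 1, deg(g) = 2, so Bézout bound = 2.
Scan x ∈ F_7. For each x, list the y ∈ F_7 with f(x, y) ≡ 0 and those with g(x, y) ≡ 0 (mod 7); the common zeros in that column are the intersection.
  x = 0: f ≡ 0 at y ∈ {1}; g ≡ 0 at y ∈ ∅; common: ∅.
  x = 1: f ≡ 0 at y ∈ {4}; g ≡ 0 at y ∈ ∅; common: ∅.
  x = 2: f ≡ 0 at y ∈ {0}; g ≡ 0 at y ∈ ∅; common: ∅.
  x = 3: f ≡ 0 at y ∈ {3}; g ≡ 0 at y ∈ {0, 3}; common: {3}.
  x = 4: f ≡ 0 at y ∈ {6}; g ≡ 0 at y ∈ {0}; common: ∅.
  x = 5: f ≡ 0 at y ∈ {2}; g ≡ 0 at y ∈ {2}; common: {2}.
  x = 6: f ≡ 0 at y ∈ {5}; g ≡ 0 at y ∈ {2, 6}; common: ∅.
Collecting: common zeros = {(3, 3), (5, 2)}, so the count is 2.
Comparison with the Bézout bound: 2 ≤ 2 = deg(f)·deg(g), as expected for curves with no common component (the bound is attained).


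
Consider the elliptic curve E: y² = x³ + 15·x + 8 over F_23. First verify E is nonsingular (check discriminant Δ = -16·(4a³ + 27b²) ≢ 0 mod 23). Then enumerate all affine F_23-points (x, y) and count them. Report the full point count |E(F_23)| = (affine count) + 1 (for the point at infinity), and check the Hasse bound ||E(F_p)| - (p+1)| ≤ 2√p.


Affine points = {(0, 10), (0, 13), (1, 1), (1, 22), (2, 0), (5, 1), (5, 22), (10, 10), (10, 13), (11, 3), (11, 20), (13, 10), (13, 13), (14, 8), (14, 15), (17, 1), (17, 22), (21, 4), (21, 19)}; affine count = 19; |E(F_23)| = 20.

Discriminant check: Δ ∝ 4a³ + 27b² = 4·15³ + 27·8² = 4·3375 + 27·64 ≡ 2 (mod 23). Nonzero ⇒ E is nonsingular.
For each x ∈ F_23, compute rhs = x³ + 15·x + 8 mod 23, then count y ∈ F_23 with y² ≡ rhs.
  x = 0: rhs = 8, matching y values: 10, 13 (2 points).
  x = 1: rhs = 1, matching y values: 1, 22 (2 points).
  x = 2: rhs = 0, matching y values: 0 (1 points).
  x = 3: rhs = 11, matching y values: none (0 points).
  x = 4: rhs = 17, matching y values: none (0 points).
  x = 5: rhs = 1, matching y values: 1, 22 (2 points).
  x = 6: rhs = 15, matching y values: none (0 points).
  x = 7: rhs = 19, matching y values: none (0 points).
  x = 8: rhs = 19, matching y values: none (0 points).
  x = 9: rhs = 21, matching y values: none (0 points).
  x = 10: rhs = 8, matching y values: 10, 13 (2 points).
  x = 11: rhs = 9, matching y values: 3, 20 (2 points).
  x = 12: rhs = 7, matching y values: none (0 points).
  x = 13: rhs = 8, matching y values: 10, 13 (2 points).
  x = 14: rhs = 18, matching y values: 8, 15 (2 points).
  x = 15: rhs = 20, matching y values: none (0 points).
  x = 16: rhs = 20, matching y values: none (0 points).
  x = 17: rhs = 1, matching y values: 1, 22 (2 points).
  x = 18: rhs = 15, matching y values: none (0 points).
  x = 19: rhs = 22, matching y values: none (0 points).
  x = 20: rhs = 5, matching y values: none (0 points).
  x = 21: rhs = 16, matching y values: 4, 19 (2 points).
  x = 22: rhs = 15, matching y values: none (0 points).
Total affine count: 19.
Full point count |E(F_23)| = 19 + 1 = 20.
Hasse bound: |20 − (23+1)| = |-4| = 4 ≤ 2√23 ≈ 9.5917 ✓.


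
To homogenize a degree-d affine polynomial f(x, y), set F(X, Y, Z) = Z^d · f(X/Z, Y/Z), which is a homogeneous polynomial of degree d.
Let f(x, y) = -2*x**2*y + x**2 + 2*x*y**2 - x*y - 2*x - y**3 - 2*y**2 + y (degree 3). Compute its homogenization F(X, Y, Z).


F(X, Y, Z) = -2*X**2*Y + X**2*Z + 2*X*Y**2 - X*Y*Z - 2*X*Z**2 - Y**3 - 2*Y**2*Z + Y*Z**2

deg(f) = 3.
Substitute x = X/Z, y = Y/Z into f, then multiply by Z^3.
  monomial -2·x^2·y^1 ↦ -2·X^2·Y^1·Z^0.
  monomial 1·x^2·y^0 ↦ 1·X^2·Y^0·Z^1.
  monomial 2·x^1·y^2 ↦ 2·X^1·Y^2·Z^0.
  monomial -1·x^1·y^1 ↦ -1·X^1·Y^1·Z^1.
  monomial -2·x^1·y^0 ↦ -2·X^1·Y^0·Z^2.
  monomial -1·x^0·y^3 ↦ -1·X^0·Y^3·Z^0.
  monomial -2·x^0·y^2 ↦ -2·X^0·Y^2·Z^1.
  monomial 1·x^0·y^1 ↦ 1·X^0·Y^1·Z^2.
Collecting: F(X, Y, Z) = -2*X**2*Y + X**2*Z + 2*X*Y**2 - X*Y*Z - 2*X*Z**2 - Y**3 - 2*Y**2*Z + Y*Z**2.


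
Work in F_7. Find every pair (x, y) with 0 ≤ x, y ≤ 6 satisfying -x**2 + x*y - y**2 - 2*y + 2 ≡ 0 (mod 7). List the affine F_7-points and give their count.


Affine F_7-points: {(3, 0), (3, 1), (4, 0), (4, 2), (5, 1), (5, 2)}; count = 6.

For each of the 49 pairs (x, y) ∈ F_7², evaluate f(x, y) mod 7. Record the zeros.
  x = 0: [0↦2, 1↦6, 2↦1, 3↦1, 4↦6, 5↦2, 6↦3]  zeros at y ∈ ∅
  x = 1: [0↦1, 1↦6, 2↦2, 3↦3, 4↦2, 5↦6, 6↦1]  zeros at y ∈ ∅
  x = 2: [0↦5, 1↦4, 2↦1, 3↦3, 4↦3, 5↦1, 6↦4]  zeros at y ∈ ∅
  x = 3: [0↦0, 1↦0, 2↦5, 3↦1, 4↦2, 5↦1, 6↦5]  zeros at y ∈ {0, 1}
  x = 4: [0↦0, 1↦1, 2↦0, 3↦4, 4↦6, 5↦6, 6↦4]  zeros at y ∈ {0, 2}
  x = 5: [0↦5, 1↦0, 2↦0, 3↦5, 4↦1, 5↦2, 6↦1]  zeros at y ∈ {1, 2}
  x = 6: [0↦1, 1↦4, 2↦5, 3↦4, 4↦1, 5↦3, 6↦3]  zeros at y ∈ ∅
Collecting zeros: affine points = {(3, 0), (3, 1), (4, 0), (4, 2), (5, 1), (5, 2)}.
Total count |C(F_7)_aff| = 6.


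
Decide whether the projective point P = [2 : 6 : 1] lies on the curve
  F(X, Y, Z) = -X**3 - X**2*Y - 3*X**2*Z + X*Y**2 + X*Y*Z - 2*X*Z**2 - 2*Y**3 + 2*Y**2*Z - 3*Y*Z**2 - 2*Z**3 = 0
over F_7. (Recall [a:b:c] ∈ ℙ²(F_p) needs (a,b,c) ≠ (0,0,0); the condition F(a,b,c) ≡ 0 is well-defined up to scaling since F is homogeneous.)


F(2,6,1) ≡ 6 (mod 7); P is NOT on the curve.

Evaluate F(2, 6, 1) term-by-term (mod 7).
  -X**3 ↦ -1·8·1·1 = -8
  -X**2*Y ↦ -1·4·6·1 = -24
  -3*X**2*Z ↦ -3·4·1·1 = -12
  X*Y**2 ↦ 1·2·36·1 = 72
  X*Y*Z ↦ 1·2·6·1 = 12
  -2*X*Z**2 ↦ -2·2·1·1 = -4
  -2*Y**3 ↦ -2·1·216·1 = -432
  2*Y**2*Z ↦ 2·1·36·1 = 72
  -3*Y*Z**2 ↦ -3·1·6·1 = -18
  -2*Z**3 ↦ -2·1·1·1 = -2
Sum: F(2, 6, 1) = (-8) + (-24) + (-12) + (72) + (12) + (-4) + (-432) + (72) + (-18) + (-2) = -344.
Reducing mod 7: -344 ≡ 6 (mod 7).
Since F(a, b, c) ≡ 6 ≠ 0 (mod 7), P does NOT lie on the curve.


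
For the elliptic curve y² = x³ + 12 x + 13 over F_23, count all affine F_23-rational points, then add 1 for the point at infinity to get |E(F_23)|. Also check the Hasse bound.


Affine points = {(0, 6), (0, 17), (1, 7), (1, 16), (6, 5), (6, 18), (7, 7), (7, 16), (8, 0), (10, 11), (10, 12), (11, 2), (11, 21), (14, 2), (14, 21), (15, 7), (15, 16), (16, 0), (17, 1), (17, 22), (18, 9), (18, 14), (19, 4), (19, 19), (21, 2), (21, 21), (22, 0)}; affine count = 27; |E(F_23)| = 28.

Discriminant check: Δ ∝ 4a³ + 27b² = 4·12³ + 27·13² = 4·1728 + 27·169 ≡ 21 (mod 23). Nonzero ⇒ E is nonsingular.
For each x ∈ F_23, compute rhs = x³ + 12·x + 13 mod 23, then count y ∈ F_23 with y² ≡ rhs.
  x = 0: rhs = 13, matching y values: 6, 17 (2 points).
  x = 1: rhs = 3, matching y values: 7, 16 (2 points).
  x = 2: rhs = 22, matching y values: none (0 points).
  x = 3: rhs = 7, matching y values: none (0 points).
  x = 4: rhs = 10, matching y values: none (0 points).
  x = 5: rhs = 14, matching y values: none (0 points).
  x = 6: rhs = 2, matching y values: 5, 18 (2 points).
  x = 7: rhs = 3, matching y values: 7, 16 (2 points).
  x = 8: rhs = 0, matching y values: 0 (1 points).
  x = 9: rhs = 22, matching y values: none (0 points).
  x = 10: rhs = 6, matching y values: 11, 12 (2 points).
  x = 11: rhs = 4, matching y values: 2, 21 (2 points).
  x = 12: rhs = 22, matching y values: none (0 points).
  x = 13: rhs = 20, matching y values: none (0 points).
  x = 14: rhs = 4, matching y values: 2, 21 (2 points).
  x = 15: rhs = 3, matching y values: 7, 16 (2 points).
  x = 16: rhs = 0, matching y values: 0 (1 points).
  x = 17: rhs = 1, matching y values: 1, 22 (2 points).
  x = 18: rhs = 12, matching y values: 9, 14 (2 points).
  x = 19: rhs = 16, matching y values: 4, 19 (2 points).
  x = 20: rhs = 19, matching y values: none (0 points).
  x = 21: rhs = 4, matching y values: 2, 21 (2 points).
  x = 22: rhs = 0, matching y values: 0 (1 points).
Total affine count: 27.
Full point count |E(F_23)| = 27 + 1 = 28.
Hasse bound: |28 − (23+1)| = |4| = 4 ≤ 2√23 ≈ 9.5917 ✓.


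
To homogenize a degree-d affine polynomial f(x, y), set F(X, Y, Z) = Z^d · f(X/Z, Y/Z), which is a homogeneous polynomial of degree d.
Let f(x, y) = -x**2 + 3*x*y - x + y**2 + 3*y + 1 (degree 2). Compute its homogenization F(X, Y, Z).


F(X, Y, Z) = -X**2 + 3*X*Y - X*Z + Y**2 + 3*Y*Z + Z**2

deg(f) = 2.
Substitute x = X/Z, y = Y/Z into f, then multiply by Z^2.
  monomial -1·x^2·y^0 ↦ -1·X^2·Y^0·Z^0.
  monomial 3·x^1·y^1 ↦ 3·X^1·Y^1·Z^0.
  monomial -1·x^1·y^0 ↦ -1·X^1·Y^0·Z^1.
  monomial 1·x^0·y^2 ↦ 1·X^0·Y^2·Z^0.
  monomial 3·x^0·y^1 ↦ 3·X^0·Y^1·Z^1.
  monomial 1·x^0·y^0 ↦ 1·X^0·Y^0·Z^2.
Collecting: F(X, Y, Z) = -X**2 + 3*X*Y - X*Z + Y**2 + 3*Y*Z + Z**2.


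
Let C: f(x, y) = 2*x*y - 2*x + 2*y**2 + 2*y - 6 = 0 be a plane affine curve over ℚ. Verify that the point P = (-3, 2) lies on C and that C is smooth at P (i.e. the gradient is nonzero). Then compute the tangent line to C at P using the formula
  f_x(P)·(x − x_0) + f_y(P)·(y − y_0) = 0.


Tangent line at P: 2*x + 4*y - 2 = 0.

Step 1: f(-3, 2) = 0, so P lies on C.
Step 2: partial derivatives
  f_x(x, y) = 2*y - 2, f_y(x, y) = 2*x + 4*y + 2.
  f_x(P) = 2, f_y(P) = 4 (gradient nonzero, so P is smooth).
Step 3: tangent line at P: 2·(x − -3) + 4·(y − 2) = 0.
Expanding: 2*x + 4*y - 2 = 0.


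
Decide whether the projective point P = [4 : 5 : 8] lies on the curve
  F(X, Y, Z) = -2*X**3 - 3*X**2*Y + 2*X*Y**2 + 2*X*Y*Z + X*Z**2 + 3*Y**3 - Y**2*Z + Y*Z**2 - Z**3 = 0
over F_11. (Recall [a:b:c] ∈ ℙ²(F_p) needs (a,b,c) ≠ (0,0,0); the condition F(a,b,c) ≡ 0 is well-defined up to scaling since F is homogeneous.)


F(4,5,8) ≡ 6 (mod 11); P is NOT on the curve.

Evaluate F(4, 5, 8) term-by-term (mod 11).
  -2*X**3 ↦ -2·64·1·1 = -128
  -3*X**2*Y ↦ -3·16·5·1 = -240
  2*X*Y**2 ↦ 2·4·25·1 = 200
  2*X*Y*Z ↦ 2·4·5·8 = 320
  X*Z**2 ↦ 1·4·1·64 = 256
  3*Y**3 ↦ 3·1·125·1 = 375
  -Y**2*Z ↦ -1·1·25·8 = -200
  Y*Z**2 ↦ 1·1·5·64 = 320
  -Z**3 ↦ -1·1·1·512 = -512
Sum: F(4, 5, 8) = (-128) + (-240) + (200) + (320) + (256) + (375) + (-200) + (320) + (-512) = 391.
Reducing mod 11: 391 ≡ 6 (mod 11).
Since F(a, b, c) ≡ 6 ≠ 0 (mod 11), P does NOT lie on the curve.


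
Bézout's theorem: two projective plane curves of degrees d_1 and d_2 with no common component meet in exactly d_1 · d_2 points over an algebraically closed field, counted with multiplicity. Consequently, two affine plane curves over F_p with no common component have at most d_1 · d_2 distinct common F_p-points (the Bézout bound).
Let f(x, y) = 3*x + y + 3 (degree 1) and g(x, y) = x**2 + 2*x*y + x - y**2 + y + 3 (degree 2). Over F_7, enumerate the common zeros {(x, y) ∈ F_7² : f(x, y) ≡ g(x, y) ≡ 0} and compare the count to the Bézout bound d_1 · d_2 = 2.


Common zeros: {(1, 1)}; count = 1; Bézout bound = 2.

deg(f) = 1, deg(g) = 2, so Bézout bound = 2.
Scan x ∈ F_7. For each x, list the y ∈ F_7 with f(x, y) ≡ 0 and those with g(x, y) ≡ 0 (mod 7); the common zeros in that column are the intersection.
  x = 0: f ≡ 0 at y ∈ {4}; g ≡ 0 at y ∈ ∅; common: ∅.
  x = 1: f ≡ 0 at y ∈ {1}; g ≡ 0 at y ∈ {1, 2}; common: {1}.
  x = 2: f ≡ 0 at y ∈ {5}; g ≡ 0 at y ∈ ∅; common: ∅.
  x = 3: f ≡ 0 at y ∈ {2}; g ≡ 0 at y ∈ {1, 6}; common: ∅.
  x = 4: f ≡ 0 at y ∈ {6}; g ≡ 0 at y ∈ ∅; common: ∅.
  x = 5: f ≡ 0 at y ∈ {3}; g ≡ 0 at y ∈ {5, 6}; common: ∅.
  x = 6: f ≡ 0 at y ∈ {0}; g ≡ 0 at y ∈ ∅; common: ∅.
Collecting: common zeros = {(1, 1)}, so the count is 1.
Comparison with the Bézout bound: 1 ≤ 2 = deg(f)·deg(g), as expected for curves with no common component (the affine F_7-count falls short of the bound because intersections may lie at infinity, over extension fields, or carry multiplicity).


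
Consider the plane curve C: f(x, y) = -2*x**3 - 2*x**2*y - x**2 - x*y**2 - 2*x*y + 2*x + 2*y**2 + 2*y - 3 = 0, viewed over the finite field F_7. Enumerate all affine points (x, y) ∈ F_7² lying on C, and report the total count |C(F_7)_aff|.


Affine F_7-points: {(0, 3), (2, 3), (5, 1), (5, 3)}; count = 4.

For each of the 49 pairs (x, y) ∈ F_7², evaluate f(x, y) mod 7. Record the zeros.
  x = 0: [0↦4, 1↦1, 2↦2, 3↦0, 4↦2, 5↦1, 6↦4]  zeros at y ∈ {3}
  x = 1: [0↦3, 1↦2, 2↦3, 3↦6, 4↦4, 5↦4, 6↦6]  zeros at y ∈ ∅
  x = 2: [0↦2, 1↦6, 2↦3, 3↦0, 4↦4, 5↦1, 6↦5]  zeros at y ∈ {3}
  x = 3: [0↦3, 1↦1, 2↦4, 3↦5, 4↦4, 5↦1, 6↦3]  zeros at y ∈ ∅
  x = 4: [0↦1, 1↦3, 2↦1, 3↦2, 4↦6, 5↦6, 6↦2]  zeros at y ∈ ∅
  x = 5: [0↦5, 1↦0, 2↦3, 3↦0, 4↦5, 5↦4, 6↦4]  zeros at y ∈ {1, 3}
  x = 6: [0↦3, 1↦1, 2↦5, 3↦1, 4↦3, 5↦4, 6↦4]  zeros at y ∈ ∅
Collecting zeros: affine points = {(0, 3), (2, 3), (5, 1), (5, 3)}.
Total count |C(F_7)_aff| = 4.


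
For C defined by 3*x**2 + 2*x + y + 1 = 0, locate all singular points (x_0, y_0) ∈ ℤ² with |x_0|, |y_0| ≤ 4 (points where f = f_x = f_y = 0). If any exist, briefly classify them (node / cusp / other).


No singular points in the scanned grid; C is smooth there.

Compute partial derivatives:
  f_x = 6*x + 2.
  f_y = 1.
f_y = 1 is a nonzero constant, so f_y never vanishes: no point (x, y) can satisfy f = f_x = f_y = 0. In particular no (x, y) ∈ {−4, ..., 4}² is singular; the curve is smooth.


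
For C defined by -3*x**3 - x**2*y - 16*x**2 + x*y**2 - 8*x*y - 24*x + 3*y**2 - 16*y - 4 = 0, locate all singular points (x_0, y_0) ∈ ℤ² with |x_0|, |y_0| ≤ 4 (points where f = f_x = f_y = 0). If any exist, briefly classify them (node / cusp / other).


Singular points: {(-2, 2)}; classification: cusp.

Compute partial derivatives:
  f_x = -9*x**2 - 2*x*y - 32*x + y**2 - 8*y - 24.
  f_y = -x**2 + 2*x*y - 8*x + 6*y - 16.
Scan x_0 ∈ {−4, ..., 4}. For each x_0, f_y(x_0, y) is a polynomial in y; find its integer roots y ∈ {−4, ..., 4}, then test f_x and f at those candidates.
  x = -4: f_y(-4, y) = -2*y; vanishes at y ∈ {0}. (-4, 0): f_x = -40 ≠ 0.
  x = -3: f_y(-3, y) = -1; no integer root y with |y| ≤ 4.
  x = -2: f_y(-2, y) = 2*y - 4; vanishes at y ∈ {2}. (-2, 2): f_x = 0, f = 0 — SINGULAR.
  x = -1: f_y(-1, y) = 4*y - 9; no integer root y with |y| ≤ 4.
  x = 0: f_y(0, y) = 6*y - 16; no integer root y with |y| ≤ 4.
  x = 1: f_y(1, y) = 8*y - 25; no integer root y with |y| ≤ 4.
  x = 2: f_y(2, y) = 10*y - 36; no integer root y with |y| ≤ 4.
  x = 3: f_y(3, y) = 12*y - 49; no integer root y with |y| ≤ 4.
  x = 4: f_y(4, y) = 14*y - 64; no integer root y with |y| ≤ 4.
Only singular point on the grid: (-2, 2).
Classify: substitute x = -2 + u, y = 2 + v and expand: f = -3*u**3 - u**2*v + u*v**2 + v**2.
No constant or linear terms (consistent with a singular point). Quadratic part: v**2. Cubic part: -3*u**3 - u**2*v + u*v**2.
The quadratic part v**2 is a perfect square, so there is a single (double) tangent line v = 0, i.e. y = 2. Restricting the cubic part to that line (v = 0) leaves -3*u**3 ≠ 0, so f is not divisible by v and the branch is v² ≈ 3*u**3 to lowest order — this is a cusp.
Classification: cusp.


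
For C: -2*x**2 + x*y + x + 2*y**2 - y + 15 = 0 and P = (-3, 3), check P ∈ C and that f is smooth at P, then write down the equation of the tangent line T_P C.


Tangent line at P: 16*x + 8*y + 24 = 0.

Step 1: f(-3, 3) = 0, so P lies on C.
Step 2: partial derivatives
  f_x(x, y) = -4*x + y + 1, f_y(x, y) = x + 4*y - 1.
  f_x(P) = 16, f_y(P) = 8 (gradient nonzero, so P is smooth).
Step 3: tangent line at P: 16·(x − -3) + 8·(y − 3) = 0.
Expanding: 16*x + 8*y + 24 = 0.


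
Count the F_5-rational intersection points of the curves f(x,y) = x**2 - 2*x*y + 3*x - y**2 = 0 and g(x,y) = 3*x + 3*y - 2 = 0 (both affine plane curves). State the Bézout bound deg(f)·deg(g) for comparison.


Common zeros: ∅; count = 0; Bézout bound = 2.

deg(f) = 2, deg(g) = 1, so Bézout bound = 2.
Scan x ∈ F_5. For each x, list the y ∈ F_5 with f(x, y) ≡ 0 and those with g(x, y) ≡ 0 (mod 5); the common zeros in that column are the intersection.
  x = 0: f ≡ 0 at y ∈ {0}; g ≡ 0 at y ∈ {4}; common: ∅.
  x = 1: f ≡ 0 at y ∈ {4}; g ≡ 0 at y ∈ {3}; common: ∅.
  x = 2: f ≡ 0 at y ∈ {0, 1}; g ≡ 0 at y ∈ {2}; common: ∅.
  x = 3: f ≡ 0 at y ∈ ∅; g ≡ 0 at y ∈ {1}; common: ∅.
  x = 4: f ≡ 0 at y ∈ {3, 4}; g ≡ 0 at y ∈ {0}; common: ∅.
Collecting: common zeros = ∅, so the count is 0.
Comparison with the Bézout bound: 0 ≤ 2 = deg(f)·deg(g), as expected for curves with no common component (the affine F_5-count falls short of the bound because intersections may lie at infinity, over extension fields, or carry multiplicity).


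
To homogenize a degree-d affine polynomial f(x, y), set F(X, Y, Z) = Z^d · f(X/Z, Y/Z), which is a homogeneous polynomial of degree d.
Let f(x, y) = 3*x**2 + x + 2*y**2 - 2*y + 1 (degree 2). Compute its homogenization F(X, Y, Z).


F(X, Y, Z) = 3*X**2 + X*Z + 2*Y**2 - 2*Y*Z + Z**2

deg(f) = 2.
Substitute x = X/Z, y = Y/Z into f, then multiply by Z^2.
  monomial 3·x^2·y^0 ↦ 3·X^2·Y^0·Z^0.
  monomial 1·x^1·y^0 ↦ 1·X^1·Y^0·Z^1.
  monomial 2·x^0·y^2 ↦ 2·X^0·Y^2·Z^0.
  monomial -2·x^0·y^1 ↦ -2·X^0·Y^1·Z^1.
  monomial 1·x^0·y^0 ↦ 1·X^0·Y^0·Z^2.
Collecting: F(X, Y, Z) = 3*X**2 + X*Z + 2*Y**2 - 2*Y*Z + Z**2.


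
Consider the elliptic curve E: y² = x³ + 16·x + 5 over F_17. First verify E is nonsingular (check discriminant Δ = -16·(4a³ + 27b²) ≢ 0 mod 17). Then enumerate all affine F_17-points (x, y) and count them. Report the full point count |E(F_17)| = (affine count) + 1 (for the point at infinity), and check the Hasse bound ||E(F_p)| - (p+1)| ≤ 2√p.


Affine points = {(7, 1), (7, 16), (8, 4), (8, 13), (10, 3), (10, 14), (11, 4), (11, 13), (12, 2), (12, 15), (13, 8), (13, 9), (14, 7), (14, 10), (15, 4), (15, 13)}; affine count = 16; |E(F_17)| = 17.

Discriminant check: Δ ∝ 4a³ + 27b² = 4·16³ + 27·5² = 4·4096 + 27·25 ≡ 8 (mod 17). Nonzero ⇒ E is nonsingular.
For each x ∈ F_17, compute rhs = x³ + 16·x + 5 mod 17, then count y ∈ F_17 with y² ≡ rhs.
  x = 0: rhs = 5, matching y values: none (0 points).
  x = 1: rhs = 5, matching y values: none (0 points).
  x = 2: rhs = 11, matching y values: none (0 points).
  x = 3: rhs = 12, matching y values: none (0 points).
  x = 4: rhs = 14, matching y values: none (0 points).
  x = 5: rhs = 6, matching y values: none (0 points).
  x = 6: rhs = 11, matching y values: none (0 points).
  x = 7: rhs = 1, matching y values: 1, 16 (2 points).
  x = 8: rhs = 16, matching y values: 4, 13 (2 points).
  x = 9: rhs = 11, matching y values: none (0 points).
  x = 10: rhs = 9, matching y values: 3, 14 (2 points).
  x = 11: rhs = 16, matching y values: 4, 13 (2 points).
  x = 12: rhs = 4, matching y values: 2, 15 (2 points).
  x = 13: rhs = 13, matching y values: 8, 9 (2 points).
  x = 14: rhs = 15, matching y values: 7, 10 (2 points).
  x = 15: rhs = 16, matching y values: 4, 13 (2 points).
  x = 16: rhs = 5, matching y values: none (0 points).
Total affine count: 16.
Full point count |E(F_17)| = 16 + 1 = 17.
Hasse bound: |17 − (17+1)| = |-1| = 1 ≤ 2√17 ≈ 8.2462 ✓.


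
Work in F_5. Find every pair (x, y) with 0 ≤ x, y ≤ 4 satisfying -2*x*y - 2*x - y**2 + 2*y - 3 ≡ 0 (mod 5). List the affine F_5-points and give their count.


Affine F_5-points: {(1, 0), (2, 1), (2, 2), (3, 3)}; count = 4.

For each of the 25 pairs (x, y) ∈ F_5², evaluate f(x, y) mod 5. Record the zeros.
  x = 0: [0↦2, 1↦3, 2↦2, 3↦4, 4↦4]  zeros at y ∈ ∅
  x = 1: [0↦0, 1↦4, 2↦1, 3↦1, 4↦4]  zeros at y ∈ {0}
  x = 2: [0↦3, 1↦0, 2↦0, 3↦3, 4↦4]  zeros at y ∈ {1, 2}
  x = 3: [0↦1, 1↦1, 2↦4, 3↦0, 4↦4]  zeros at y ∈ {3}
  x = 4: [0↦4, 1↦2, 2↦3, 3↦2, 4↦4]  zeros at y ∈ ∅
Collecting zeros: affine points = {(1, 0), (2, 1), (2, 2), (3, 3)}.
Total count |C(F_5)_aff| = 4.


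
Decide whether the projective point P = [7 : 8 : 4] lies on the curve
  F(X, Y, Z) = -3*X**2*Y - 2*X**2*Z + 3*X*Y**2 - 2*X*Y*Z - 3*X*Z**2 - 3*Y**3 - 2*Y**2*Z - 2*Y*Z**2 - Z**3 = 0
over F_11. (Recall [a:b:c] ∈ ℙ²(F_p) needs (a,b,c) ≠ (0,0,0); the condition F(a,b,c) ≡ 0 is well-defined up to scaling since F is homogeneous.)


F(7,8,4) ≡ 1 (mod 11); P is NOT on the curve.

Evaluate F(7, 8, 4) term-by-term (mod 11).
  -3*X**2*Y ↦ -3·49·8·1 = -1176
  -2*X**2*Z ↦ -2·49·1·4 = -392
  3*X*Y**2 ↦ 3·7·64·1 = 1344
  -2*X*Y*Z ↦ -2·7·8·4 = -448
  -3*X*Z**2 ↦ -3·7·1·16 = -336
  -3*Y**3 ↦ -3·1·512·1 = -1536
  -2*Y**2*Z ↦ -2·1·64·4 = -512
  -2*Y*Z**2 ↦ -2·1·8·16 = -256
  -Z**3 ↦ -1·1·1·64 = -64
Sum: F(7, 8, 4) = (-1176) + (-392) + (1344) + (-448) + (-336) + (-1536) + (-512) + (-256) + (-64) = -3376.
Reducing mod 11: -3376 ≡ 1 (mod 11).
Since F(a, b, c) ≡ 1 ≠ 0 (mod 11), P does NOT lie on the curve.


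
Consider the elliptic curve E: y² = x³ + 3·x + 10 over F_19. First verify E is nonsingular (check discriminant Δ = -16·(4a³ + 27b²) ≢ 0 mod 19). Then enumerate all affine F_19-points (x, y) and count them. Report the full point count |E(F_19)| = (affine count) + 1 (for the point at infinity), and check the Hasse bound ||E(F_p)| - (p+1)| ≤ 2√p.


Affine points = {(2, 9), (2, 10), (5, 6), (5, 13), (6, 4), (6, 15), (9, 5), (9, 14), (11, 5), (11, 14), (12, 8), (12, 11), (13, 2), (13, 17), (18, 5), (18, 14)}; affine count = 16; |E(F_19)| = 17.

Discriminant check: Δ ∝ 4a³ + 27b² = 4·3³ + 27·10² = 4·27 + 27·100 ≡ 15 (mod 19). Nonzero ⇒ E is nonsingular.
For each x ∈ F_19, compute rhs = x³ + 3·x + 10 mod 19, then count y ∈ F_19 with y² ≡ rhs.
  x = 0: rhs = 10, matching y values: none (0 points).
  x = 1: rhs = 14, matching y values: none (0 points).
  x = 2: rhs = 5, matching y values: 9, 10 (2 points).
  x = 3: rhs = 8, matching y values: none (0 points).
  x = 4: rhs = 10, matching y values: none (0 points).
  x = 5: rhs = 17, matching y values: 6, 13 (2 points).
  x = 6: rhs = 16, matching y values: 4, 15 (2 points).
  x = 7: rhs = 13, matching y values: none (0 points).
  x = 8: rhs = 14, matching y values: none (0 points).
  x = 9: rhs = 6, matching y values: 5, 14 (2 points).
  x = 10: rhs = 14, matching y values: none (0 points).
  x = 11: rhs = 6, matching y values: 5, 14 (2 points).
  x = 12: rhs = 7, matching y values: 8, 11 (2 points).
  x = 13: rhs = 4, matching y values: 2, 17 (2 points).
  x = 14: rhs = 3, matching y values: none (0 points).
  x = 15: rhs = 10, matching y values: none (0 points).
  x = 16: rhs = 12, matching y values: none (0 points).
  x = 17: rhs = 15, matching y values: none (0 points).
  x = 18: rhs = 6, matching y values: 5, 14 (2 points).
Total affine count: 16.
Full point count |E(F_19)| = 16 + 1 = 17.
Hasse bound: |17 − (19+1)| = |-3| = 3 ≤ 2√19 ≈ 8.7178 ✓.


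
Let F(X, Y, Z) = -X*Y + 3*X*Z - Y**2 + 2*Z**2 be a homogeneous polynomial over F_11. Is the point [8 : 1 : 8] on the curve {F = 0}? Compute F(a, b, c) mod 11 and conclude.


F(8,1,8) ≡ 3 (mod 11); P is NOT on the curve.

Evaluate F(8, 1, 8) term-by-term (mod 11).
  -X*Y ↦ -1·8·1·1 = -8
  3*X*Z ↦ 3·8·1·8 = 192
  -Y**2 ↦ -1·1·1·1 = -1
  2*Z**2 ↦ 2·1·1·64 = 128
Sum: F(8, 1, 8) = (-8) + (192) + (-1) + (128) = 311.
Reducing mod 11: 311 ≡ 3 (mod 11).
Since F(a, b, c) ≡ 3 ≠ 0 (mod 11), P does NOT lie on the curve.


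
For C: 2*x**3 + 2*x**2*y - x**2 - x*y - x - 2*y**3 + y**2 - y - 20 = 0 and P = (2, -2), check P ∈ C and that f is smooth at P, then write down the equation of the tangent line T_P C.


Tangent line at P: 5*x - 23*y - 56 = 0.

Step 1: f(2, -2) = 0, so P lies on C.
Step 2: partial derivatives
  f_x(x, y) = 6*x**2 + 4*x*y - 2*x - y - 1, f_y(x, y) = 2*x**2 - x - 6*y**2 + 2*y - 1.
  f_x(P) = 5, f_y(P) = -23 (gradient nonzero, so P is smooth).
Step 3: tangent line at P: 5·(x − 2) + -23·(y − -2) = 0.
Expanding: 5*x - 23*y - 56 = 0.


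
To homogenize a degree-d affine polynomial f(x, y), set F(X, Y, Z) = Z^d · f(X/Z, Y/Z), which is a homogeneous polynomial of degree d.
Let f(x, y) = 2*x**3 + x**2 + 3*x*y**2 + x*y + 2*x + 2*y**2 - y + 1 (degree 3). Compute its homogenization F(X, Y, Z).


F(X, Y, Z) = 2*X**3 + X**2*Z + 3*X*Y**2 + X*Y*Z + 2*X*Z**2 + 2*Y**2*Z - Y*Z**2 + Z**3

deg(f) = 3.
Substitute x = X/Z, y = Y/Z into f, then multiply by Z^3.
  monomial 2·x^3·y^0 ↦ 2·X^3·Y^0·Z^0.
  monomial 1·x^2·y^0 ↦ 1·X^2·Y^0·Z^1.
  monomial 3·x^1·y^2 ↦ 3·X^1·Y^2·Z^0.
  monomial 1·x^1·y^1 ↦ 1·X^1·Y^1·Z^1.
  monomial 2·x^1·y^0 ↦ 2·X^1·Y^0·Z^2.
  monomial 2·x^0·y^2 ↦ 2·X^0·Y^2·Z^1.
  monomial -1·x^0·y^1 ↦ -1·X^0·Y^1·Z^2.
  monomial 1·x^0·y^0 ↦ 1·X^0·Y^0·Z^3.
Collecting: F(X, Y, Z) = 2*X**3 + X**2*Z + 3*X*Y**2 + X*Y*Z + 2*X*Z**2 + 2*Y**2*Z - Y*Z**2 + Z**3.


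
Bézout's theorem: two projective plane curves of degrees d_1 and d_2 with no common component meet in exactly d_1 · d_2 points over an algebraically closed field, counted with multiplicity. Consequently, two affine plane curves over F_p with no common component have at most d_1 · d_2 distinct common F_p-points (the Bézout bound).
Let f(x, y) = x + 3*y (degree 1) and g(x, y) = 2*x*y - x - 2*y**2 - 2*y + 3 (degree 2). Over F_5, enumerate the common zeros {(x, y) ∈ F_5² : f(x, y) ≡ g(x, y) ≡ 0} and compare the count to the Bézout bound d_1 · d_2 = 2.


Common zeros: ∅; count = 0; Bézout bound = 2.

deg(f) = 1, deg(g) = 2, so Bézout bound = 2.
Scan x ∈ F_5. For each x, list the y ∈ F_5 with f(x, y) ≡ 0 and those with g(x, y) ≡ 0 (mod 5); the common zeros in that column are the intersection.
  x = 0: f ≡ 0 at y ∈ {0}; g ≡ 0 at y ∈ ∅; common: ∅.
  x = 1: f ≡ 0 at y ∈ {3}; g ≡ 0 at y ∈ {1, 4}; common: ∅.
  x = 2: f ≡ 0 at y ∈ {1}; g ≡ 0 at y ∈ ∅; common: ∅.
  x = 3: f ≡ 0 at y ∈ {4}; g ≡ 0 at y ∈ {0, 2}; common: ∅.
  x = 4: f ≡ 0 at y ∈ {2}; g ≡ 0 at y ∈ ∅; common: ∅.
Collecting: common zeros = ∅, so the count is 0.
Comparison with the Bézout bound: 0 ≤ 2 = deg(f)·deg(g), as expected for curves with no common component (the affine F_5-count falls short of the bound because intersections may lie at infinity, over extension fields, or carry multiplicity).


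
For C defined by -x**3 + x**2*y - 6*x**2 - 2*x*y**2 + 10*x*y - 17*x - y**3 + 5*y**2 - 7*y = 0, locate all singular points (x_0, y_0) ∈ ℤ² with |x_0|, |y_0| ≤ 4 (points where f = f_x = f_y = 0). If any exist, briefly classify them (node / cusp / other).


Singular points: {(-1, 2)}; classification: node.

Compute partial derivatives:
  f_x = -3*x**2 + 2*x*y - 12*x - 2*y**2 + 10*y - 17.
  f_y = x**2 - 4*x*y + 10*x - 3*y**2 + 10*y - 7.
Scan x_0 ∈ {−4, ..., 4}. For each x_0, f_y(x_0, y) is a polynomial in y; find its integer roots y ∈ {−4, ..., 4}, then test f_x and f at those candidates.
  x = -4: f_y(-4, y) = -3*y**2 + 26*y - 31; no integer root y with |y| ≤ 4.
  x = -3: f_y(-3, y) = -3*y**2 + 22*y - 28; no integer root y with |y| ≤ 4.
  x = -2: f_y(-2, y) = -3*y**2 + 18*y - 23; no integer root y with |y| ≤ 4.
  x = -1: f_y(-1, y) = -3*y**2 + 14*y - 16; vanishes at y ∈ {2}. (-1, 2): f_x = 0, f = 0 — SINGULAR.
  x = 0: f_y(0, y) = -3*y**2 + 10*y - 7; vanishes at y ∈ {1}. (0, 1): f_x = -9 ≠ 0.
  x = 1: f_y(1, y) = -3*y**2 + 6*y + 4; no integer root y with |y| ≤ 4.
  x = 2: f_y(2, y) = -3*y**2 + 2*y + 17; no integer root y with |y| ≤ 4.
  x = 3: f_y(3, y) = -3*y**2 - 2*y + 32; no integer root y with |y| ≤ 4.
  x = 4: f_y(4, y) = -3*y**2 - 6*y + 49; no integer root y with |y| ≤ 4.
Only singular point on the grid: (-1, 2).
Classify: substitute x = -1 + u, y = 2 + v and expand: f = -u**3 + u**2*v - u**2 - 2*u*v**2 - v**3 + v**2.
No constant or linear terms (consistent with a singular point). Quadratic part: -u**2 + v**2. Cubic part: -u**3 + u**2*v - 2*u*v**2 - v**3.
The quadratic part v**2 - u**2 = (v − u)(v + u) splits into two distinct linear factors, so there are two distinct tangent lines y − 2 = ±(x − -1) — this is a node (ordinary double point).
Classification: node.


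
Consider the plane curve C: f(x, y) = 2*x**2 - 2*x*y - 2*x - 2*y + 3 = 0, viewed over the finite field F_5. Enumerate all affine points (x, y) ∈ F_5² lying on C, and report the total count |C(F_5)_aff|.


Affine F_5-points: {(0, 4), (1, 2), (2, 2), (3, 0)}; count = 4.

For each of the 25 pairs (x, y) ∈ F_5², evaluate f(x, y) mod 5. Record the zeros.
  x = 0: [0↦3, 1↦1, 2↦4, 3↦2, 4↦0]  zeros at y ∈ {4}
  x = 1: [0↦3, 1↦4, 2↦0, 3↦1, 4↦2]  zeros at y ∈ {2}
  x = 2: [0↦2, 1↦1, 2↦0, 3↦4, 4↦3]  zeros at y ∈ {2}
  x = 3: [0↦0, 1↦2, 2↦4, 3↦1, 4↦3]  zeros at y ∈ {0}
  x = 4: [0↦2, 1↦2, 2↦2, 3↦2, 4↦2]  zeros at y ∈ ∅
Collecting zeros: affine points = {(0, 4), (1, 2), (2, 2), (3, 0)}.
Total count |C(F_5)_aff| = 4.


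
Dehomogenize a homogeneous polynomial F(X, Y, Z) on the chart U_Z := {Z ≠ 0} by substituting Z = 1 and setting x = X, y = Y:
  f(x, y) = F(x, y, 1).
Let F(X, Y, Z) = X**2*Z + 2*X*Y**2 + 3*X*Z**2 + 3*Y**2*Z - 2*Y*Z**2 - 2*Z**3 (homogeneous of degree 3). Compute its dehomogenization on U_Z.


f(x, y) = x**2 + 2*x*y**2 + 3*x + 3*y**2 - 2*y - 2

On U_Z we set Z = 1. Each monomial c·X^i·Y^j·Z^k in F becomes c·x^i·y^j·1^k = c·x^i·y^j.
Substituting Z = 1: F(X, Y, 1) = x**2 + 2*x*y**2 + 3*x + 3*y**2 - 2*y - 2.
Note: deg(f) ≤ deg(F) = 3; strict inequality happens when F is divisible by Z (lost terms).


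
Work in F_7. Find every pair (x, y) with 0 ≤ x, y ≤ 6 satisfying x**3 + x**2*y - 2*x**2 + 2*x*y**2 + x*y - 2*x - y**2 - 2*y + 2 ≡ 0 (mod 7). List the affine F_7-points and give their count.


Affine F_7-points: {(1, 1), (1, 6), (3, 6), (4, 4), (6, 5), (6, 6)}; count = 6.

For each of the 49 pairs (x, y) ∈ F_7², evaluate f(x, y) mod 7. Record the zeros.
  x = 0: [0↦2, 1↦6, 2↦1, 3↦1, 4↦6, 5↦2, 6↦3]  zeros at y ∈ ∅
  x = 1: [0↦6, 1↦0, 2↦3, 3↦1, 4↦1, 5↦3, 6↦0]  zeros at y ∈ {1, 6}
  x = 2: [0↦5, 1↦5, 2↦4, 3↦2, 4↦6, 5↦2, 6↦4]  zeros at y ∈ ∅
  x = 3: [0↦5, 1↦6, 2↦3, 3↦3, 4↦6, 5↦5, 6↦0]  zeros at y ∈ {6}
  x = 4: [0↦5, 1↦2, 2↦6, 3↦3, 4↦0, 5↦4, 6↦1]  zeros at y ∈ {4}
  x = 5: [0↦4, 1↦6, 2↦5, 3↦1, 4↦1, 5↦5, 6↦6]  zeros at y ∈ ∅
  x = 6: [0↦1, 1↦3, 2↦6, 3↦3, 4↦1, 5↦0, 6↦0]  zeros at y ∈ {5, 6}
Collecting zeros: affine points = {(1, 1), (1, 6), (3, 6), (4, 4), (6, 5), (6, 6)}.
Total count |C(F_7)_aff| = 6.


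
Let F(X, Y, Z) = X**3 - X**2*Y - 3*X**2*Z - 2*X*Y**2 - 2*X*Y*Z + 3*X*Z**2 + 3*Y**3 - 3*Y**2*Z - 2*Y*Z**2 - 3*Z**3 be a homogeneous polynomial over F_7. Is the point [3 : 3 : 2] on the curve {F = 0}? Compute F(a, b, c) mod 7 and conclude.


F(3,3,2) ≡ 4 (mod 7); P is NOT on the curve.

Evaluate F(3, 3, 2) term-by-term (mod 7).
  X**3 ↦ 1·27·1·1 = 27
  -X**2*Y ↦ -1·9·3·1 = -27
  -3*X**2*Z ↦ -3·9·1·2 = -54
  -2*X*Y**2 ↦ -2·3·9·1 = -54
  -2*X*Y*Z ↦ -2·3·3·2 = -36
  3*X*Z**2 ↦ 3·3·1·4 = 36
  3*Y**3 ↦ 3·1·27·1 = 81
  -3*Y**2*Z ↦ -3·1·9·2 = -54
  -2*Y*Z**2 ↦ -2·1·3·4 = -24
  -3*Z**3 ↦ -3·1·1·8 = -24
Sum: F(3, 3, 2) = (27) + (-27) + (-54) + (-54) + (-36) + (36) + (81) + (-54) + (-24) + (-24) = -129.
Reducing mod 7: -129 ≡ 4 (mod 7).
Since F(a, b, c) ≡ 4 ≠ 0 (mod 7), P does NOT lie on the curve.


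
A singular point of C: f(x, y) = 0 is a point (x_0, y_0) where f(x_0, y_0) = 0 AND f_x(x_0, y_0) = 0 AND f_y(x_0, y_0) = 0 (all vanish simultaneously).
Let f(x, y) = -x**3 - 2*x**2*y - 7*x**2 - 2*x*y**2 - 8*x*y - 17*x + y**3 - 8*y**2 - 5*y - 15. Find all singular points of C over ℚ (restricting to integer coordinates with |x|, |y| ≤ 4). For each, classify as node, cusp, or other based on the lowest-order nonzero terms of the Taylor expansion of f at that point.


Singular points: {(-3, 1)}; classification: cusp.

Compute partial derivatives:
  f_x = -3*x**2 - 4*x*y - 14*x - 2*y**2 - 8*y - 17.
  f_y = -2*x**2 - 4*x*y - 8*x + 3*y**2 - 16*y - 5.
Scan x_0 ∈ {−4, ..., 4}. For each x_0, f_y(x_0, y) is a polynomial in y; find its integer roots y ∈ {−4, ..., 4}, then test f_x and f at those candidates.
  x = -4: f_y(-4, y) = 3*y**2 - 5; no integer root y with |y| ≤ 4.
  x = -3: f_y(-3, y) = 3*y**2 - 4*y + 1; vanishes at y ∈ {1}. (-3, 1): f_x = 0, f = 0 — SINGULAR.
  x = -2: f_y(-2, y) = 3*y**2 - 8*y + 3; no integer root y with |y| ≤ 4.
  x = -1: f_y(-1, y) = 3*y**2 - 12*y + 1; no integer root y with |y| ≤ 4.
  x = 0: f_y(0, y) = 3*y**2 - 16*y - 5; no integer root y with |y| ≤ 4.
  x = 1: f_y(1, y) = 3*y**2 - 20*y - 15; no integer root y with |y| ≤ 4.
  x = 2: f_y(2, y) = 3*y**2 - 24*y - 29; no integer root y with |y| ≤ 4.
  x = 3: f_y(3, y) = 3*y**2 - 28*y - 47; no integer root y with |y| ≤ 4.
  x = 4: f_y(4, y) = 3*y**2 - 32*y - 69; no integer root y with |y| ≤ 4.
Only singular point on the grid: (-3, 1).
Classify: substitute x = -3 + u, y = 1 + v and expand: f = -u**3 - 2*u**2*v - 2*u*v**2 + v**3 + v**2.
No constant or linear terms (consistent with a singular point). Quadratic part: v**2. Cubic part: -u**3 - 2*u**2*v - 2*u*v**2 + v**3.
The quadratic part v**2 is a perfect square, so there is a single (double) tangent line v = 0, i.e. y = 1. Restricting the cubic part to that line (v = 0) leaves -u**3 ≠ 0, so f is not divisible by v and the branch is v² ≈ u**3 to lowest order — this is a cusp.
Classification: cusp.


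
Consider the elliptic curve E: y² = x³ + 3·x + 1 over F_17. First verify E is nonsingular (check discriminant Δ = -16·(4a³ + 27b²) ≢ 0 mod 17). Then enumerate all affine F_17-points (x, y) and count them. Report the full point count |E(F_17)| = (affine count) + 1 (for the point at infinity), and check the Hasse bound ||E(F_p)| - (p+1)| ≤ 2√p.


Affine points = {(0, 1), (0, 16), (2, 7), (2, 10), (4, 3), (4, 14), (7, 5), (7, 12), (9, 3), (9, 14), (14, 4), (14, 13), (15, 2), (15, 15)}; affine count = 14; |E(F_17)| = 15.

Discriminant check: Δ ∝ 4a³ + 27b² = 4·3³ + 27·1² = 4·27 + 27·1 ≡ 16 (mod 17). Nonzero ⇒ E is nonsingular.
For each x ∈ F_17, compute rhs = x³ + 3·x + 1 mod 17, then count y ∈ F_17 with y² ≡ rhs.
  x = 0: rhs = 1, matching y values: 1, 16 (2 points).
  x = 1: rhs = 5, matching y values: none (0 points).
  x = 2: rhs = 15, matching y values: 7, 10 (2 points).
  x = 3: rhs = 3, matching y values: none (0 points).
  x = 4: rhs = 9, matching y values: 3, 14 (2 points).
  x = 5: rhs = 5, matching y values: none (0 points).
  x = 6: rhs = 14, matching y values: none (0 points).
  x = 7: rhs = 8, matching y values: 5, 12 (2 points).
  x = 8: rhs = 10, matching y values: none (0 points).
  x = 9: rhs = 9, matching y values: 3, 14 (2 points).
  x = 10: rhs = 11, matching y values: none (0 points).
  x = 11: rhs = 5, matching y values: none (0 points).
  x = 12: rhs = 14, matching y values: none (0 points).
  x = 13: rhs = 10, matching y values: none (0 points).
  x = 14: rhs = 16, matching y values: 4, 13 (2 points).
  x = 15: rhs = 4, matching y values: 2, 15 (2 points).
  x = 16: rhs = 14, matching y values: none (0 points).
Total affine count: 14.
Full point count |E(F_17)| = 14 + 1 = 15.
Hasse bound: |15 − (17+1)| = |-3| = 3 ≤ 2√17 ≈ 8.2462 ✓.


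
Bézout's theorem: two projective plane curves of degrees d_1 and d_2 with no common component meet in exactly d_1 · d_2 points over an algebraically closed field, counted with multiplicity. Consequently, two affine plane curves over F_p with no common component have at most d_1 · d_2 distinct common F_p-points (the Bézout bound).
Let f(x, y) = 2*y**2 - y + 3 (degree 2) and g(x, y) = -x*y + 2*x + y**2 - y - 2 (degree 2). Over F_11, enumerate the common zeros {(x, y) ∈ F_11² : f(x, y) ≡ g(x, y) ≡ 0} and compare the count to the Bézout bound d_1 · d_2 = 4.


Common zeros: ∅; count = 0; Bézout bound = 4.

deg(f) = 2, deg(g) = 2, so Bézout bound = 4.
Scan x ∈ F_11. For each x, list the y ∈ F_11 with f(x, y) ≡ 0 and those with g(x, y) ≡ 0 (mod 11); the common zeros in that column are the intersection.
  x = 0: f ≡ 0 at y ∈ ∅; g ≡ 0 at y ∈ {2, 10}; common: ∅.
  x = 1: f ≡ 0 at y ∈ ∅; g ≡ 0 at y ∈ {0, 2}; common: ∅.
  x = 2: f ≡ 0 at y ∈ ∅; g ≡ 0 at y ∈ {1, 2}; common: ∅.
  x = 3: f ≡ 0 at y ∈ ∅; g ≡ 0 at y ∈ {2}; common: ∅.
  x = 4: f ≡ 0 at y ∈ ∅; g ≡ 0 at y ∈ {2, 3}; common: ∅.
  x = 5: f ≡ 0 at y ∈ ∅; g ≡ 0 at y ∈ {2, 4}; common: ∅.
  x = 6: f ≡ 0 at y ∈ ∅; g ≡ 0 at y ∈ {2, 5}; common: ∅.
  x = 7: f ≡ 0 at y ∈ ∅; g ≡ 0 at y ∈ {2, 6}; common: ∅.
  x = 8: f ≡ 0 at y ∈ ∅; g ≡ 0 at y ∈ {2, 7}; common: ∅.
  x = 9: f ≡ 0 at y ∈ ∅; g ≡ 0 at y ∈ {2, 8}; common: ∅.
  x = 10: f ≡ 0 at y ∈ ∅; g ≡ 0 at y ∈ {2, 9}; common: ∅.
Collecting: common zeros = ∅, so the count is 0.
Comparison with the Bézout bound: 0 ≤ 4 = deg(f)·deg(g), as expected for curves with no common component (the affine F_11-count falls short of the bound because intersections may lie at infinity, over extension fields, or carry multiplicity).


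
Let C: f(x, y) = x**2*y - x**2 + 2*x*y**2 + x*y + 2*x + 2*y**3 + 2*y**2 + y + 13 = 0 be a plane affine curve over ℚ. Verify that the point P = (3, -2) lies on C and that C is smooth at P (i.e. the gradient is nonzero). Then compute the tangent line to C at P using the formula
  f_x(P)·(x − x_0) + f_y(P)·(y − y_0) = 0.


Tangent line at P: -10*x + 5*y + 40 = 0.

Step 1: f(3, -2) = 0, so P lies on C.
Step 2: partial derivatives
  f_x(x, y) = 2*x*y - 2*x + 2*y**2 + y + 2, f_y(x, y) = x**2 + 4*x*y + x + 6*y**2 + 4*y + 1.
  f_x(P) = -10, f_y(P) = 5 (gradient nonzero, so P is smooth).
Step 3: tangent line at P: -10·(x − 3) + 5·(y − -2) = 0.
Expanding: -10*x + 5*y + 40 = 0.


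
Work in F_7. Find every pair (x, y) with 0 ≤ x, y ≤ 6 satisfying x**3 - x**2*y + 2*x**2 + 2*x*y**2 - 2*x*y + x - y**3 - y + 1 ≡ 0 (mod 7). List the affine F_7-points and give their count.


Affine F_7-points: {(3, 0), (3, 3), (5, 1), (5, 4), (5, 5), (6, 6)}; count = 6.

For each of the 49 pairs (x, y) ∈ F_7², evaluate f(x, y) mod 7. Record the zeros.
  x = 0: [0↦1, 1↦6, 2↦5, 3↦6, 4↦3, 5↦4, 6↦3]  zeros at y ∈ ∅
  x = 1: [0↦5, 1↦2, 2↦4, 3↦5, 4↦6, 5↦1, 6↦5]  zeros at y ∈ ∅
  x = 2: [0↦5, 1↦6, 2↦2, 3↦1, 4↦4, 5↦5, 6↦5]  zeros at y ∈ ∅
  x = 3: [0↦0, 1↦3, 2↦5, 3↦0, 4↦3, 5↦1, 6↦2]  zeros at y ∈ {0, 3}
  x = 4: [0↦3, 1↦6, 2↦5, 3↦1, 4↦2, 5↦2, 6↦2]  zeros at y ∈ ∅
  x = 5: [0↦6, 1↦0, 2↦1, 3↦3, 4↦0, 5↦0, 6↦4]  zeros at y ∈ {1, 4, 5}
  x = 6: [0↦1, 1↦5, 2↦6, 3↦5, 4↦3, 5↦1, 6↦0]  zeros at y ∈ {6}
Collecting zeros: affine points = {(3, 0), (3, 3), (5, 1), (5, 4), (5, 5), (6, 6)}.
Total count |C(F_7)_aff| = 6.


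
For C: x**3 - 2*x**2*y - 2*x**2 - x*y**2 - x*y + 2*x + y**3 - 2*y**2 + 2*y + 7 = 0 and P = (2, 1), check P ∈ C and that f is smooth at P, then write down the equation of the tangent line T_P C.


Tangent line at P: -4*x - 13*y + 21 = 0.

Step 1: f(2, 1) = 0, so P lies on C.
Step 2: partial derivatives
  f_x(x, y) = 3*x**2 - 4*x*y - 4*x - y**2 - y + 2, f_y(x, y) = -2*x**2 - 2*x*y - x + 3*y**2 - 4*y + 2.
  f_x(P) = -4, f_y(P) = -13 (gradient nonzero, so P is smooth).
Step 3: tangent line at P: -4·(x − 2) + -13·(y − 1) = 0.
Expanding: -4*x - 13*y + 21 = 0.
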